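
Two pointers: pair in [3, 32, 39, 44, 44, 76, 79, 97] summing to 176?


lo=0(3)+hi=7(97)=100
lo=1(32)+hi=7(97)=129
lo=2(39)+hi=7(97)=136
lo=3(44)+hi=7(97)=141
lo=4(44)+hi=7(97)=141
lo=5(76)+hi=7(97)=173
lo=6(79)+hi=7(97)=176

Yes: 79+97=176


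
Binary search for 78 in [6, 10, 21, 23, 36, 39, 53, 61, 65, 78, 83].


Step 1: lo=0, hi=10, mid=5, val=39
Step 2: lo=6, hi=10, mid=8, val=65
Step 3: lo=9, hi=10, mid=9, val=78

Found at index 9


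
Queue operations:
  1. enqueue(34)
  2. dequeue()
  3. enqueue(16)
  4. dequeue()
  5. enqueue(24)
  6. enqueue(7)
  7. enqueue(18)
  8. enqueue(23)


enqueue(34) -> [34]
dequeue()->34, []
enqueue(16) -> [16]
dequeue()->16, []
enqueue(24) -> [24]
enqueue(7) -> [24, 7]
enqueue(18) -> [24, 7, 18]
enqueue(23) -> [24, 7, 18, 23]

Final queue: [24, 7, 18, 23]


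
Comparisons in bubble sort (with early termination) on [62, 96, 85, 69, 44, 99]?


Algorithm: bubble sort (with early termination)
Input: [62, 96, 85, 69, 44, 99]
Sorted: [44, 62, 69, 85, 96, 99]

15


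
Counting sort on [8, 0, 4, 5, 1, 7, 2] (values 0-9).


Input: [8, 0, 4, 5, 1, 7, 2]
Counts: [1, 1, 1, 0, 1, 1, 0, 1, 1, 0]

Sorted: [0, 1, 2, 4, 5, 7, 8]


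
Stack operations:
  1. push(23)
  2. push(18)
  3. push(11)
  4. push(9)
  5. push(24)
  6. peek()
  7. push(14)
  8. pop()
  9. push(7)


push(23) -> [23]
push(18) -> [23, 18]
push(11) -> [23, 18, 11]
push(9) -> [23, 18, 11, 9]
push(24) -> [23, 18, 11, 9, 24]
peek()->24
push(14) -> [23, 18, 11, 9, 24, 14]
pop()->14, [23, 18, 11, 9, 24]
push(7) -> [23, 18, 11, 9, 24, 7]

Final stack: [23, 18, 11, 9, 24, 7]


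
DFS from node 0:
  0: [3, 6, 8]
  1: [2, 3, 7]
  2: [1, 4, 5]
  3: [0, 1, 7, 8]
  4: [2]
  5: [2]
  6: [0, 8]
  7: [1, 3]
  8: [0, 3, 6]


Visit 0, push [8, 6, 3]
Visit 3, push [8, 7, 1]
Visit 1, push [7, 2]
Visit 2, push [5, 4]
Visit 4, push []
Visit 5, push []
Visit 7, push []
Visit 8, push [6]
Visit 6, push []

DFS order: [0, 3, 1, 2, 4, 5, 7, 8, 6]


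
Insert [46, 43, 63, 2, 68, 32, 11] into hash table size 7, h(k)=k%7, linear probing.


Insert 46: h=4 -> slot 4
Insert 43: h=1 -> slot 1
Insert 63: h=0 -> slot 0
Insert 2: h=2 -> slot 2
Insert 68: h=5 -> slot 5
Insert 32: h=4, 2 probes -> slot 6
Insert 11: h=4, 6 probes -> slot 3

Table: [63, 43, 2, 11, 46, 68, 32]


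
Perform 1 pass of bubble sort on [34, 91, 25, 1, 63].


Initial: [34, 91, 25, 1, 63]
Pass 1: [34, 25, 1, 63, 91] (3 swaps)

After 1 pass: [34, 25, 1, 63, 91]


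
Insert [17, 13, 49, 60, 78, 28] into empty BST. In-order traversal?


Insert 17: root
Insert 13: L from 17
Insert 49: R from 17
Insert 60: R from 17 -> R from 49
Insert 78: R from 17 -> R from 49 -> R from 60
Insert 28: R from 17 -> L from 49

In-order: [13, 17, 28, 49, 60, 78]


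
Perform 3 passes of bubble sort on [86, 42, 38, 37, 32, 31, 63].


Initial: [86, 42, 38, 37, 32, 31, 63]
Pass 1: [42, 38, 37, 32, 31, 63, 86] (6 swaps)
Pass 2: [38, 37, 32, 31, 42, 63, 86] (4 swaps)
Pass 3: [37, 32, 31, 38, 42, 63, 86] (3 swaps)

After 3 passes: [37, 32, 31, 38, 42, 63, 86]


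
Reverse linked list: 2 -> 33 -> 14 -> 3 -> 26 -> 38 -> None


Step 1: curr=2, set curr.next=prev(None) | reversed so far: 2
Step 2: curr=33, set curr.next=prev(2) | reversed so far: 33 -> 2
Step 3: curr=14, set curr.next=prev(33) | reversed so far: 14 -> 33 -> 2
Step 4: curr=3, set curr.next=prev(14) | reversed so far: 3 -> 14 -> 33 -> 2
Step 5: curr=26, set curr.next=prev(3) | reversed so far: 26 -> 3 -> 14 -> 33 -> 2
Step 6: curr=38, set curr.next=prev(26) | reversed so far: 38 -> 26 -> 3 -> 14 -> 33 -> 2

38 -> 26 -> 3 -> 14 -> 33 -> 2 -> None


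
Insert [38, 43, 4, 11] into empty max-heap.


Insert 38: [38]
Insert 43: [43, 38]
Insert 4: [43, 38, 4]
Insert 11: [43, 38, 4, 11]

Final heap: [43, 38, 4, 11]


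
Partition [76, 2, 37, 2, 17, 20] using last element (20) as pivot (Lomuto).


Pivot: 20
  2 <= 20: swap -> [2, 76, 37, 2, 17, 20]
  2 <= 20: swap -> [2, 2, 37, 76, 17, 20]
  17 <= 20: swap -> [2, 2, 17, 76, 37, 20]
Place pivot at 3: [2, 2, 17, 20, 37, 76]

Partitioned: [2, 2, 17, 20, 37, 76]


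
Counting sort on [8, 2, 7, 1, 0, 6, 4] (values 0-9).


Input: [8, 2, 7, 1, 0, 6, 4]
Counts: [1, 1, 1, 0, 1, 0, 1, 1, 1, 0]

Sorted: [0, 1, 2, 4, 6, 7, 8]


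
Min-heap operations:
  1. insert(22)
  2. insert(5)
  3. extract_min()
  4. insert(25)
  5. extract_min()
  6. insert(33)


insert(22) -> [22]
insert(5) -> [5, 22]
extract_min()->5, [22]
insert(25) -> [22, 25]
extract_min()->22, [25]
insert(33) -> [25, 33]

Final heap: [25, 33]


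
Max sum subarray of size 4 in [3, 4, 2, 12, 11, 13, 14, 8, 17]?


[0:4]: 21
[1:5]: 29
[2:6]: 38
[3:7]: 50
[4:8]: 46
[5:9]: 52

Max: 52 at [5:9]


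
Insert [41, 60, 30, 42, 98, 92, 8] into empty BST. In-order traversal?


Insert 41: root
Insert 60: R from 41
Insert 30: L from 41
Insert 42: R from 41 -> L from 60
Insert 98: R from 41 -> R from 60
Insert 92: R from 41 -> R from 60 -> L from 98
Insert 8: L from 41 -> L from 30

In-order: [8, 30, 41, 42, 60, 92, 98]


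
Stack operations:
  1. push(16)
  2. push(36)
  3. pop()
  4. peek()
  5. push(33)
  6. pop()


push(16) -> [16]
push(36) -> [16, 36]
pop()->36, [16]
peek()->16
push(33) -> [16, 33]
pop()->33, [16]

Final stack: [16]


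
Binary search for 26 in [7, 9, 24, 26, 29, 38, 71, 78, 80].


Step 1: lo=0, hi=8, mid=4, val=29
Step 2: lo=0, hi=3, mid=1, val=9
Step 3: lo=2, hi=3, mid=2, val=24
Step 4: lo=3, hi=3, mid=3, val=26

Found at index 3


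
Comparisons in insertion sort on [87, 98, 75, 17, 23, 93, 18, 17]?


Algorithm: insertion sort
Input: [87, 98, 75, 17, 23, 93, 18, 17]
Sorted: [17, 17, 18, 23, 75, 87, 93, 98]

25


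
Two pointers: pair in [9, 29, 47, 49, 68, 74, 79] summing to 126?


lo=0(9)+hi=6(79)=88
lo=1(29)+hi=6(79)=108
lo=2(47)+hi=6(79)=126

Yes: 47+79=126


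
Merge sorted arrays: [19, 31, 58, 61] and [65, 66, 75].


Take 19 from A
Take 31 from A
Take 58 from A
Take 61 from A

Merged: [19, 31, 58, 61, 65, 66, 75]


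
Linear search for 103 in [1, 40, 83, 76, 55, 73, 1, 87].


i=0: 1!=103
i=1: 40!=103
i=2: 83!=103
i=3: 76!=103
i=4: 55!=103
i=5: 73!=103
i=6: 1!=103
i=7: 87!=103

Not found, 8 comps


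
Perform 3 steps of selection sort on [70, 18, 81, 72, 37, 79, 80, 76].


Initial: [70, 18, 81, 72, 37, 79, 80, 76]
Step 1: min=18 at 1
  Swap: [18, 70, 81, 72, 37, 79, 80, 76]
Step 2: min=37 at 4
  Swap: [18, 37, 81, 72, 70, 79, 80, 76]
Step 3: min=70 at 4
  Swap: [18, 37, 70, 72, 81, 79, 80, 76]

After 3 steps: [18, 37, 70, 72, 81, 79, 80, 76]


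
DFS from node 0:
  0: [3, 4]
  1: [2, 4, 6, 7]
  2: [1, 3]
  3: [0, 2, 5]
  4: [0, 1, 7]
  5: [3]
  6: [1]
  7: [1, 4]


Visit 0, push [4, 3]
Visit 3, push [5, 2]
Visit 2, push [1]
Visit 1, push [7, 6, 4]
Visit 4, push [7]
Visit 7, push []
Visit 6, push []
Visit 5, push []

DFS order: [0, 3, 2, 1, 4, 7, 6, 5]


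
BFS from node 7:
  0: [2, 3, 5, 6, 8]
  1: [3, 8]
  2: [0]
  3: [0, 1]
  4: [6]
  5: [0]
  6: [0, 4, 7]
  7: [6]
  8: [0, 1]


Visit 7, enqueue [6]
Visit 6, enqueue [0, 4]
Visit 0, enqueue [2, 3, 5, 8]
Visit 4, enqueue []
Visit 2, enqueue []
Visit 3, enqueue [1]
Visit 5, enqueue []
Visit 8, enqueue []
Visit 1, enqueue []

BFS order: [7, 6, 0, 4, 2, 3, 5, 8, 1]


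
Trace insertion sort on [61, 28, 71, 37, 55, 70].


Initial: [61, 28, 71, 37, 55, 70]
Insert 28: [28, 61, 71, 37, 55, 70]
Insert 71: [28, 61, 71, 37, 55, 70]
Insert 37: [28, 37, 61, 71, 55, 70]
Insert 55: [28, 37, 55, 61, 71, 70]
Insert 70: [28, 37, 55, 61, 70, 71]

Sorted: [28, 37, 55, 61, 70, 71]


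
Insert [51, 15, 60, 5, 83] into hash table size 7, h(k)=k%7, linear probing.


Insert 51: h=2 -> slot 2
Insert 15: h=1 -> slot 1
Insert 60: h=4 -> slot 4
Insert 5: h=5 -> slot 5
Insert 83: h=6 -> slot 6

Table: [None, 15, 51, None, 60, 5, 83]


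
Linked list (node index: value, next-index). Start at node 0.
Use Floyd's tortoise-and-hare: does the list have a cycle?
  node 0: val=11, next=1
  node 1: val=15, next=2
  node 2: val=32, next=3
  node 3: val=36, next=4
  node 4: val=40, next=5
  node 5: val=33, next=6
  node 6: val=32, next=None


Floyd's tortoise (slow, +1) and hare (fast, +2):
  init: slow=0, fast=0
  step 1: slow=1, fast=2
  step 2: slow=2, fast=4
  step 3: slow=3, fast=6
  step 4: fast -> None, no cycle

Cycle: no


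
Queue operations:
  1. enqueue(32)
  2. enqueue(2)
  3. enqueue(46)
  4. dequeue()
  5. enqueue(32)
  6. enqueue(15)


enqueue(32) -> [32]
enqueue(2) -> [32, 2]
enqueue(46) -> [32, 2, 46]
dequeue()->32, [2, 46]
enqueue(32) -> [2, 46, 32]
enqueue(15) -> [2, 46, 32, 15]

Final queue: [2, 46, 32, 15]


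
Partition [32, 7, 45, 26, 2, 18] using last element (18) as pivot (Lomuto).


Pivot: 18
  7 <= 18: swap -> [7, 32, 45, 26, 2, 18]
  2 <= 18: swap -> [7, 2, 45, 26, 32, 18]
Place pivot at 2: [7, 2, 18, 26, 32, 45]

Partitioned: [7, 2, 18, 26, 32, 45]


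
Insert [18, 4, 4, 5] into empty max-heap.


Insert 18: [18]
Insert 4: [18, 4]
Insert 4: [18, 4, 4]
Insert 5: [18, 5, 4, 4]

Final heap: [18, 5, 4, 4]


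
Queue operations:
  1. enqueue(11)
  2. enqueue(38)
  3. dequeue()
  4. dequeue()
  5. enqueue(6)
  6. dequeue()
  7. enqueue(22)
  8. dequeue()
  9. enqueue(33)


enqueue(11) -> [11]
enqueue(38) -> [11, 38]
dequeue()->11, [38]
dequeue()->38, []
enqueue(6) -> [6]
dequeue()->6, []
enqueue(22) -> [22]
dequeue()->22, []
enqueue(33) -> [33]

Final queue: [33]


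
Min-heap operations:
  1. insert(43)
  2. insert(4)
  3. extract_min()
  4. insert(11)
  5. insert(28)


insert(43) -> [43]
insert(4) -> [4, 43]
extract_min()->4, [43]
insert(11) -> [11, 43]
insert(28) -> [11, 43, 28]

Final heap: [11, 43, 28]


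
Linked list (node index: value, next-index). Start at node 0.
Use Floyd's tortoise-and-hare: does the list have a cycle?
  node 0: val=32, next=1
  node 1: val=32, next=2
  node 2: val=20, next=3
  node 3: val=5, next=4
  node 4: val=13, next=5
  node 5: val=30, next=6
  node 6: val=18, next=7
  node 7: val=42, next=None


Floyd's tortoise (slow, +1) and hare (fast, +2):
  init: slow=0, fast=0
  step 1: slow=1, fast=2
  step 2: slow=2, fast=4
  step 3: slow=3, fast=6
  step 4: fast 6->7->None, no cycle

Cycle: no


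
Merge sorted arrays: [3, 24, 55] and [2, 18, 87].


Take 2 from B
Take 3 from A
Take 18 from B
Take 24 from A
Take 55 from A

Merged: [2, 3, 18, 24, 55, 87]


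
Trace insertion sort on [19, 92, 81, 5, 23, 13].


Initial: [19, 92, 81, 5, 23, 13]
Insert 92: [19, 92, 81, 5, 23, 13]
Insert 81: [19, 81, 92, 5, 23, 13]
Insert 5: [5, 19, 81, 92, 23, 13]
Insert 23: [5, 19, 23, 81, 92, 13]
Insert 13: [5, 13, 19, 23, 81, 92]

Sorted: [5, 13, 19, 23, 81, 92]


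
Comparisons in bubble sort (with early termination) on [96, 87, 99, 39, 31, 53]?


Algorithm: bubble sort (with early termination)
Input: [96, 87, 99, 39, 31, 53]
Sorted: [31, 39, 53, 87, 96, 99]

15


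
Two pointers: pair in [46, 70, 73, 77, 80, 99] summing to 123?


lo=0(46)+hi=5(99)=145
lo=0(46)+hi=4(80)=126
lo=0(46)+hi=3(77)=123

Yes: 46+77=123


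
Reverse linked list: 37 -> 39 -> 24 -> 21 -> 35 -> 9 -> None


Step 1: curr=37, set curr.next=prev(None) | reversed so far: 37
Step 2: curr=39, set curr.next=prev(37) | reversed so far: 39 -> 37
Step 3: curr=24, set curr.next=prev(39) | reversed so far: 24 -> 39 -> 37
Step 4: curr=21, set curr.next=prev(24) | reversed so far: 21 -> 24 -> 39 -> 37
Step 5: curr=35, set curr.next=prev(21) | reversed so far: 35 -> 21 -> 24 -> 39 -> 37
Step 6: curr=9, set curr.next=prev(35) | reversed so far: 9 -> 35 -> 21 -> 24 -> 39 -> 37

9 -> 35 -> 21 -> 24 -> 39 -> 37 -> None


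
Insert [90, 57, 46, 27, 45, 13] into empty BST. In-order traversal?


Insert 90: root
Insert 57: L from 90
Insert 46: L from 90 -> L from 57
Insert 27: L from 90 -> L from 57 -> L from 46
Insert 45: L from 90 -> L from 57 -> L from 46 -> R from 27
Insert 13: L from 90 -> L from 57 -> L from 46 -> L from 27

In-order: [13, 27, 45, 46, 57, 90]


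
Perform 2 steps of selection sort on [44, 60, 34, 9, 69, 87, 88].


Initial: [44, 60, 34, 9, 69, 87, 88]
Step 1: min=9 at 3
  Swap: [9, 60, 34, 44, 69, 87, 88]
Step 2: min=34 at 2
  Swap: [9, 34, 60, 44, 69, 87, 88]

After 2 steps: [9, 34, 60, 44, 69, 87, 88]


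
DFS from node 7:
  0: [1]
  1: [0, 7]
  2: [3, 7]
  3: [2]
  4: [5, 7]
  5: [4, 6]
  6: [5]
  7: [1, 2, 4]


Visit 7, push [4, 2, 1]
Visit 1, push [0]
Visit 0, push []
Visit 2, push [3]
Visit 3, push []
Visit 4, push [5]
Visit 5, push [6]
Visit 6, push []

DFS order: [7, 1, 0, 2, 3, 4, 5, 6]


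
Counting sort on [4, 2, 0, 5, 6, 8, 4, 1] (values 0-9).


Input: [4, 2, 0, 5, 6, 8, 4, 1]
Counts: [1, 1, 1, 0, 2, 1, 1, 0, 1, 0]

Sorted: [0, 1, 2, 4, 4, 5, 6, 8]


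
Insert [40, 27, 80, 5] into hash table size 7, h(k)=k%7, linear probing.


Insert 40: h=5 -> slot 5
Insert 27: h=6 -> slot 6
Insert 80: h=3 -> slot 3
Insert 5: h=5, 2 probes -> slot 0

Table: [5, None, None, 80, None, 40, 27]


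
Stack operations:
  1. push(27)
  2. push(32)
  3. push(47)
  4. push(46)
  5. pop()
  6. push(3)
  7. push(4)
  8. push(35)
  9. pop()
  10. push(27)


push(27) -> [27]
push(32) -> [27, 32]
push(47) -> [27, 32, 47]
push(46) -> [27, 32, 47, 46]
pop()->46, [27, 32, 47]
push(3) -> [27, 32, 47, 3]
push(4) -> [27, 32, 47, 3, 4]
push(35) -> [27, 32, 47, 3, 4, 35]
pop()->35, [27, 32, 47, 3, 4]
push(27) -> [27, 32, 47, 3, 4, 27]

Final stack: [27, 32, 47, 3, 4, 27]


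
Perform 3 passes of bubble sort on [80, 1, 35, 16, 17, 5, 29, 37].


Initial: [80, 1, 35, 16, 17, 5, 29, 37]
Pass 1: [1, 35, 16, 17, 5, 29, 37, 80] (7 swaps)
Pass 2: [1, 16, 17, 5, 29, 35, 37, 80] (4 swaps)
Pass 3: [1, 16, 5, 17, 29, 35, 37, 80] (1 swaps)

After 3 passes: [1, 16, 5, 17, 29, 35, 37, 80]


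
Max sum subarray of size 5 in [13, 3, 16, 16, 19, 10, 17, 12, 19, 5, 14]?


[0:5]: 67
[1:6]: 64
[2:7]: 78
[3:8]: 74
[4:9]: 77
[5:10]: 63
[6:11]: 67

Max: 78 at [2:7]


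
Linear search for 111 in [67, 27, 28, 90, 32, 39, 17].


i=0: 67!=111
i=1: 27!=111
i=2: 28!=111
i=3: 90!=111
i=4: 32!=111
i=5: 39!=111
i=6: 17!=111

Not found, 7 comps


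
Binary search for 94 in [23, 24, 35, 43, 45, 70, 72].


Step 1: lo=0, hi=6, mid=3, val=43
Step 2: lo=4, hi=6, mid=5, val=70
Step 3: lo=6, hi=6, mid=6, val=72

Not found


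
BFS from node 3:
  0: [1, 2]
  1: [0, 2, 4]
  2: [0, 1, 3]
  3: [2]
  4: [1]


Visit 3, enqueue [2]
Visit 2, enqueue [0, 1]
Visit 0, enqueue []
Visit 1, enqueue [4]
Visit 4, enqueue []

BFS order: [3, 2, 0, 1, 4]


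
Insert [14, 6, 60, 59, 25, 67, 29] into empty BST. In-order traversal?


Insert 14: root
Insert 6: L from 14
Insert 60: R from 14
Insert 59: R from 14 -> L from 60
Insert 25: R from 14 -> L from 60 -> L from 59
Insert 67: R from 14 -> R from 60
Insert 29: R from 14 -> L from 60 -> L from 59 -> R from 25

In-order: [6, 14, 25, 29, 59, 60, 67]


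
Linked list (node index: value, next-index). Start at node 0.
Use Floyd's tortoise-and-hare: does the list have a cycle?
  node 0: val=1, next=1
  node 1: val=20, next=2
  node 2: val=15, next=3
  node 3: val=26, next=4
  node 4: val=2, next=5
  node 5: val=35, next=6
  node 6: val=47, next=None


Floyd's tortoise (slow, +1) and hare (fast, +2):
  init: slow=0, fast=0
  step 1: slow=1, fast=2
  step 2: slow=2, fast=4
  step 3: slow=3, fast=6
  step 4: fast -> None, no cycle

Cycle: no


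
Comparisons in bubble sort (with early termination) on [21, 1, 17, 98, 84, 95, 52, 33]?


Algorithm: bubble sort (with early termination)
Input: [21, 1, 17, 98, 84, 95, 52, 33]
Sorted: [1, 17, 21, 33, 52, 84, 95, 98]

25


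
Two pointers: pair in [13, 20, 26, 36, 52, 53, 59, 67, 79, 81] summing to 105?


lo=0(13)+hi=9(81)=94
lo=1(20)+hi=9(81)=101
lo=2(26)+hi=9(81)=107
lo=2(26)+hi=8(79)=105

Yes: 26+79=105


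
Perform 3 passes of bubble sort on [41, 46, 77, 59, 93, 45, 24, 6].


Initial: [41, 46, 77, 59, 93, 45, 24, 6]
Pass 1: [41, 46, 59, 77, 45, 24, 6, 93] (4 swaps)
Pass 2: [41, 46, 59, 45, 24, 6, 77, 93] (3 swaps)
Pass 3: [41, 46, 45, 24, 6, 59, 77, 93] (3 swaps)

After 3 passes: [41, 46, 45, 24, 6, 59, 77, 93]


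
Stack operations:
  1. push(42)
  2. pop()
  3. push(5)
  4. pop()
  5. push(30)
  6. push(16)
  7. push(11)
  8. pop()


push(42) -> [42]
pop()->42, []
push(5) -> [5]
pop()->5, []
push(30) -> [30]
push(16) -> [30, 16]
push(11) -> [30, 16, 11]
pop()->11, [30, 16]

Final stack: [30, 16]


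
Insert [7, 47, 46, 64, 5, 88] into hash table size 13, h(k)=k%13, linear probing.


Insert 7: h=7 -> slot 7
Insert 47: h=8 -> slot 8
Insert 46: h=7, 2 probes -> slot 9
Insert 64: h=12 -> slot 12
Insert 5: h=5 -> slot 5
Insert 88: h=10 -> slot 10

Table: [None, None, None, None, None, 5, None, 7, 47, 46, 88, None, 64]


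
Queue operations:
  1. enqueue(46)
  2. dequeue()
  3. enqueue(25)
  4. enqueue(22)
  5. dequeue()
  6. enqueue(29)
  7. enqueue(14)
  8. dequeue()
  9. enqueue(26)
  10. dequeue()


enqueue(46) -> [46]
dequeue()->46, []
enqueue(25) -> [25]
enqueue(22) -> [25, 22]
dequeue()->25, [22]
enqueue(29) -> [22, 29]
enqueue(14) -> [22, 29, 14]
dequeue()->22, [29, 14]
enqueue(26) -> [29, 14, 26]
dequeue()->29, [14, 26]

Final queue: [14, 26]


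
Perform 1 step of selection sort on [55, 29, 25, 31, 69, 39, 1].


Initial: [55, 29, 25, 31, 69, 39, 1]
Step 1: min=1 at 6
  Swap: [1, 29, 25, 31, 69, 39, 55]

After 1 step: [1, 29, 25, 31, 69, 39, 55]


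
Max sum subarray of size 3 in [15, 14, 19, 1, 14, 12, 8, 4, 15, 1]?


[0:3]: 48
[1:4]: 34
[2:5]: 34
[3:6]: 27
[4:7]: 34
[5:8]: 24
[6:9]: 27
[7:10]: 20

Max: 48 at [0:3]


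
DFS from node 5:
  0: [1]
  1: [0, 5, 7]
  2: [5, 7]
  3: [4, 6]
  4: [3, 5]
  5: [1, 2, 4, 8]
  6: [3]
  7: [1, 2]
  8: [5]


Visit 5, push [8, 4, 2, 1]
Visit 1, push [7, 0]
Visit 0, push []
Visit 7, push [2]
Visit 2, push []
Visit 4, push [3]
Visit 3, push [6]
Visit 6, push []
Visit 8, push []

DFS order: [5, 1, 0, 7, 2, 4, 3, 6, 8]


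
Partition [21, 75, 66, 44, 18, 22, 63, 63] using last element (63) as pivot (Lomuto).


Pivot: 63
  21 <= 63: advance i (no swap)
  44 <= 63: swap -> [21, 44, 66, 75, 18, 22, 63, 63]
  18 <= 63: swap -> [21, 44, 18, 75, 66, 22, 63, 63]
  22 <= 63: swap -> [21, 44, 18, 22, 66, 75, 63, 63]
  63 <= 63: swap -> [21, 44, 18, 22, 63, 75, 66, 63]
Place pivot at 5: [21, 44, 18, 22, 63, 63, 66, 75]

Partitioned: [21, 44, 18, 22, 63, 63, 66, 75]


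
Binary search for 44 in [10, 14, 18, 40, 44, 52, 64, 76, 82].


Step 1: lo=0, hi=8, mid=4, val=44

Found at index 4


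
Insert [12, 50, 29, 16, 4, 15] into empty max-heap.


Insert 12: [12]
Insert 50: [50, 12]
Insert 29: [50, 12, 29]
Insert 16: [50, 16, 29, 12]
Insert 4: [50, 16, 29, 12, 4]
Insert 15: [50, 16, 29, 12, 4, 15]

Final heap: [50, 16, 29, 12, 4, 15]


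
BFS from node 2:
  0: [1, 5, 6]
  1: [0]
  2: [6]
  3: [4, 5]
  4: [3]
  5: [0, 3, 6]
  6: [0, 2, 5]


Visit 2, enqueue [6]
Visit 6, enqueue [0, 5]
Visit 0, enqueue [1]
Visit 5, enqueue [3]
Visit 1, enqueue []
Visit 3, enqueue [4]
Visit 4, enqueue []

BFS order: [2, 6, 0, 5, 1, 3, 4]


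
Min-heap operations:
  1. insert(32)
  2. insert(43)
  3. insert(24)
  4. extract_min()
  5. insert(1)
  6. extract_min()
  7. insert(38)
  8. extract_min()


insert(32) -> [32]
insert(43) -> [32, 43]
insert(24) -> [24, 43, 32]
extract_min()->24, [32, 43]
insert(1) -> [1, 43, 32]
extract_min()->1, [32, 43]
insert(38) -> [32, 43, 38]
extract_min()->32, [38, 43]

Final heap: [38, 43]


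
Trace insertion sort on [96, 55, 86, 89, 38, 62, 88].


Initial: [96, 55, 86, 89, 38, 62, 88]
Insert 55: [55, 96, 86, 89, 38, 62, 88]
Insert 86: [55, 86, 96, 89, 38, 62, 88]
Insert 89: [55, 86, 89, 96, 38, 62, 88]
Insert 38: [38, 55, 86, 89, 96, 62, 88]
Insert 62: [38, 55, 62, 86, 89, 96, 88]
Insert 88: [38, 55, 62, 86, 88, 89, 96]

Sorted: [38, 55, 62, 86, 88, 89, 96]


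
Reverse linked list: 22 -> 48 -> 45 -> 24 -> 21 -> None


Step 1: curr=22, set curr.next=prev(None) | reversed so far: 22
Step 2: curr=48, set curr.next=prev(22) | reversed so far: 48 -> 22
Step 3: curr=45, set curr.next=prev(48) | reversed so far: 45 -> 48 -> 22
Step 4: curr=24, set curr.next=prev(45) | reversed so far: 24 -> 45 -> 48 -> 22
Step 5: curr=21, set curr.next=prev(24) | reversed so far: 21 -> 24 -> 45 -> 48 -> 22

21 -> 24 -> 45 -> 48 -> 22 -> None


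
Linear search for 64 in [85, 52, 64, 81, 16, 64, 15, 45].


i=0: 85!=64
i=1: 52!=64
i=2: 64==64 found!

Found at 2, 3 comps


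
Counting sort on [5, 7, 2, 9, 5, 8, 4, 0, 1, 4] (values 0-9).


Input: [5, 7, 2, 9, 5, 8, 4, 0, 1, 4]
Counts: [1, 1, 1, 0, 2, 2, 0, 1, 1, 1]

Sorted: [0, 1, 2, 4, 4, 5, 5, 7, 8, 9]


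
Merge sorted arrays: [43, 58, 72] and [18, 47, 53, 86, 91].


Take 18 from B
Take 43 from A
Take 47 from B
Take 53 from B
Take 58 from A
Take 72 from A

Merged: [18, 43, 47, 53, 58, 72, 86, 91]


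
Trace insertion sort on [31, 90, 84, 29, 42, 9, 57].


Initial: [31, 90, 84, 29, 42, 9, 57]
Insert 90: [31, 90, 84, 29, 42, 9, 57]
Insert 84: [31, 84, 90, 29, 42, 9, 57]
Insert 29: [29, 31, 84, 90, 42, 9, 57]
Insert 42: [29, 31, 42, 84, 90, 9, 57]
Insert 9: [9, 29, 31, 42, 84, 90, 57]
Insert 57: [9, 29, 31, 42, 57, 84, 90]

Sorted: [9, 29, 31, 42, 57, 84, 90]


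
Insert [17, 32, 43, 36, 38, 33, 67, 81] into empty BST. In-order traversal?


Insert 17: root
Insert 32: R from 17
Insert 43: R from 17 -> R from 32
Insert 36: R from 17 -> R from 32 -> L from 43
Insert 38: R from 17 -> R from 32 -> L from 43 -> R from 36
Insert 33: R from 17 -> R from 32 -> L from 43 -> L from 36
Insert 67: R from 17 -> R from 32 -> R from 43
Insert 81: R from 17 -> R from 32 -> R from 43 -> R from 67

In-order: [17, 32, 33, 36, 38, 43, 67, 81]


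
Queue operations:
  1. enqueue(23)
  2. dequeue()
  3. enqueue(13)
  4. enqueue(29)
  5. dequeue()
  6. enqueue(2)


enqueue(23) -> [23]
dequeue()->23, []
enqueue(13) -> [13]
enqueue(29) -> [13, 29]
dequeue()->13, [29]
enqueue(2) -> [29, 2]

Final queue: [29, 2]


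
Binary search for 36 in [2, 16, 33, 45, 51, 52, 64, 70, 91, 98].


Step 1: lo=0, hi=9, mid=4, val=51
Step 2: lo=0, hi=3, mid=1, val=16
Step 3: lo=2, hi=3, mid=2, val=33
Step 4: lo=3, hi=3, mid=3, val=45

Not found


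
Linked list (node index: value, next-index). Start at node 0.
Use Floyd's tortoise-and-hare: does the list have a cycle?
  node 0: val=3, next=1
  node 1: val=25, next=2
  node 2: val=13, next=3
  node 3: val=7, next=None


Floyd's tortoise (slow, +1) and hare (fast, +2):
  init: slow=0, fast=0
  step 1: slow=1, fast=2
  step 2: fast 2->3->None, no cycle

Cycle: no


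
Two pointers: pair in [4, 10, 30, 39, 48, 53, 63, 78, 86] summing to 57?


lo=0(4)+hi=8(86)=90
lo=0(4)+hi=7(78)=82
lo=0(4)+hi=6(63)=67
lo=0(4)+hi=5(53)=57

Yes: 4+53=57


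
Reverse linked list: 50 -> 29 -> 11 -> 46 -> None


Step 1: curr=50, set curr.next=prev(None) | reversed so far: 50
Step 2: curr=29, set curr.next=prev(50) | reversed so far: 29 -> 50
Step 3: curr=11, set curr.next=prev(29) | reversed so far: 11 -> 29 -> 50
Step 4: curr=46, set curr.next=prev(11) | reversed so far: 46 -> 11 -> 29 -> 50

46 -> 11 -> 29 -> 50 -> None


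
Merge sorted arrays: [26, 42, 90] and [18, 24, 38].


Take 18 from B
Take 24 from B
Take 26 from A
Take 38 from B

Merged: [18, 24, 26, 38, 42, 90]


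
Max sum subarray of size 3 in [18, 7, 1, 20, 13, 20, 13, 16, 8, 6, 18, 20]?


[0:3]: 26
[1:4]: 28
[2:5]: 34
[3:6]: 53
[4:7]: 46
[5:8]: 49
[6:9]: 37
[7:10]: 30
[8:11]: 32
[9:12]: 44

Max: 53 at [3:6]


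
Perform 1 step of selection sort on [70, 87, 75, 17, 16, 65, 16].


Initial: [70, 87, 75, 17, 16, 65, 16]
Step 1: min=16 at 4
  Swap: [16, 87, 75, 17, 70, 65, 16]

After 1 step: [16, 87, 75, 17, 70, 65, 16]


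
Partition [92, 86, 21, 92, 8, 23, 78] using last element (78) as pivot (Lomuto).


Pivot: 78
  21 <= 78: swap -> [21, 86, 92, 92, 8, 23, 78]
  8 <= 78: swap -> [21, 8, 92, 92, 86, 23, 78]
  23 <= 78: swap -> [21, 8, 23, 92, 86, 92, 78]
Place pivot at 3: [21, 8, 23, 78, 86, 92, 92]

Partitioned: [21, 8, 23, 78, 86, 92, 92]


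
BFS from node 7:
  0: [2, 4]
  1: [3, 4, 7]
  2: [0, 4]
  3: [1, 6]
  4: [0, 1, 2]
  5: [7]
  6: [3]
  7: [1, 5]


Visit 7, enqueue [1, 5]
Visit 1, enqueue [3, 4]
Visit 5, enqueue []
Visit 3, enqueue [6]
Visit 4, enqueue [0, 2]
Visit 6, enqueue []
Visit 0, enqueue []
Visit 2, enqueue []

BFS order: [7, 1, 5, 3, 4, 6, 0, 2]


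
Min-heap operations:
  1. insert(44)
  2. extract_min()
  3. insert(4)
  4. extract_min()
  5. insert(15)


insert(44) -> [44]
extract_min()->44, []
insert(4) -> [4]
extract_min()->4, []
insert(15) -> [15]

Final heap: [15]


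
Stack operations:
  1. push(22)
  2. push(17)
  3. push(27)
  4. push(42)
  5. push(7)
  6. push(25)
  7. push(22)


push(22) -> [22]
push(17) -> [22, 17]
push(27) -> [22, 17, 27]
push(42) -> [22, 17, 27, 42]
push(7) -> [22, 17, 27, 42, 7]
push(25) -> [22, 17, 27, 42, 7, 25]
push(22) -> [22, 17, 27, 42, 7, 25, 22]

Final stack: [22, 17, 27, 42, 7, 25, 22]


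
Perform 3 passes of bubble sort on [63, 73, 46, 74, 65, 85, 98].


Initial: [63, 73, 46, 74, 65, 85, 98]
Pass 1: [63, 46, 73, 65, 74, 85, 98] (2 swaps)
Pass 2: [46, 63, 65, 73, 74, 85, 98] (2 swaps)
Pass 3: [46, 63, 65, 73, 74, 85, 98] (0 swaps)

After 3 passes: [46, 63, 65, 73, 74, 85, 98]


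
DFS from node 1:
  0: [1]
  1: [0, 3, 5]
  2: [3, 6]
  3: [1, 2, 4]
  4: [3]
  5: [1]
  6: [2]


Visit 1, push [5, 3, 0]
Visit 0, push []
Visit 3, push [4, 2]
Visit 2, push [6]
Visit 6, push []
Visit 4, push []
Visit 5, push []

DFS order: [1, 0, 3, 2, 6, 4, 5]


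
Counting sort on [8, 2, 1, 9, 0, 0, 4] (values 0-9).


Input: [8, 2, 1, 9, 0, 0, 4]
Counts: [2, 1, 1, 0, 1, 0, 0, 0, 1, 1]

Sorted: [0, 0, 1, 2, 4, 8, 9]


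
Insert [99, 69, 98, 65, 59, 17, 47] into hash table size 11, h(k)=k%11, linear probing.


Insert 99: h=0 -> slot 0
Insert 69: h=3 -> slot 3
Insert 98: h=10 -> slot 10
Insert 65: h=10, 2 probes -> slot 1
Insert 59: h=4 -> slot 4
Insert 17: h=6 -> slot 6
Insert 47: h=3, 2 probes -> slot 5

Table: [99, 65, None, 69, 59, 47, 17, None, None, None, 98]


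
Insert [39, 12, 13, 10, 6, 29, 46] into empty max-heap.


Insert 39: [39]
Insert 12: [39, 12]
Insert 13: [39, 12, 13]
Insert 10: [39, 12, 13, 10]
Insert 6: [39, 12, 13, 10, 6]
Insert 29: [39, 12, 29, 10, 6, 13]
Insert 46: [46, 12, 39, 10, 6, 13, 29]

Final heap: [46, 12, 39, 10, 6, 13, 29]


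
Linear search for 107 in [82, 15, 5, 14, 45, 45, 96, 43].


i=0: 82!=107
i=1: 15!=107
i=2: 5!=107
i=3: 14!=107
i=4: 45!=107
i=5: 45!=107
i=6: 96!=107
i=7: 43!=107

Not found, 8 comps


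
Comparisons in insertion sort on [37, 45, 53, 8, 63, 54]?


Algorithm: insertion sort
Input: [37, 45, 53, 8, 63, 54]
Sorted: [8, 37, 45, 53, 54, 63]

8


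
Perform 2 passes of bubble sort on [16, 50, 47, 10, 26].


Initial: [16, 50, 47, 10, 26]
Pass 1: [16, 47, 10, 26, 50] (3 swaps)
Pass 2: [16, 10, 26, 47, 50] (2 swaps)

After 2 passes: [16, 10, 26, 47, 50]


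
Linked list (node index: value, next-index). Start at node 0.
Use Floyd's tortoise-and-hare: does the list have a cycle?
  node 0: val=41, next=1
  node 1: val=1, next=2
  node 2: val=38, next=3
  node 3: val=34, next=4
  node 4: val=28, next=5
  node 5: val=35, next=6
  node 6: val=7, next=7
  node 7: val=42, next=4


Floyd's tortoise (slow, +1) and hare (fast, +2):
  init: slow=0, fast=0
  step 1: slow=1, fast=2
  step 2: slow=2, fast=4
  step 3: slow=3, fast=6
  step 4: slow=4, fast=4
  slow == fast at node 4: cycle detected

Cycle: yes


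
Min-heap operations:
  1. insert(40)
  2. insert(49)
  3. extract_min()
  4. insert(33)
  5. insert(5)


insert(40) -> [40]
insert(49) -> [40, 49]
extract_min()->40, [49]
insert(33) -> [33, 49]
insert(5) -> [5, 49, 33]

Final heap: [5, 49, 33]


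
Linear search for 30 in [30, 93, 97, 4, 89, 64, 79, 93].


i=0: 30==30 found!

Found at 0, 1 comps


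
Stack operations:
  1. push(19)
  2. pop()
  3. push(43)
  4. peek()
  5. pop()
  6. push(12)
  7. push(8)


push(19) -> [19]
pop()->19, []
push(43) -> [43]
peek()->43
pop()->43, []
push(12) -> [12]
push(8) -> [12, 8]

Final stack: [12, 8]


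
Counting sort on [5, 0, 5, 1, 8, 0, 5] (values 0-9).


Input: [5, 0, 5, 1, 8, 0, 5]
Counts: [2, 1, 0, 0, 0, 3, 0, 0, 1, 0]

Sorted: [0, 0, 1, 5, 5, 5, 8]


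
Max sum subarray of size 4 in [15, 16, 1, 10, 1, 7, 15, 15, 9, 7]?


[0:4]: 42
[1:5]: 28
[2:6]: 19
[3:7]: 33
[4:8]: 38
[5:9]: 46
[6:10]: 46

Max: 46 at [5:9]


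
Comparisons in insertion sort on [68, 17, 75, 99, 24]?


Algorithm: insertion sort
Input: [68, 17, 75, 99, 24]
Sorted: [17, 24, 68, 75, 99]

7


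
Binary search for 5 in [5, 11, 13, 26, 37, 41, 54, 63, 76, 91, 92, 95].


Step 1: lo=0, hi=11, mid=5, val=41
Step 2: lo=0, hi=4, mid=2, val=13
Step 3: lo=0, hi=1, mid=0, val=5

Found at index 0


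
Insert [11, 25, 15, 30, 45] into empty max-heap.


Insert 11: [11]
Insert 25: [25, 11]
Insert 15: [25, 11, 15]
Insert 30: [30, 25, 15, 11]
Insert 45: [45, 30, 15, 11, 25]

Final heap: [45, 30, 15, 11, 25]


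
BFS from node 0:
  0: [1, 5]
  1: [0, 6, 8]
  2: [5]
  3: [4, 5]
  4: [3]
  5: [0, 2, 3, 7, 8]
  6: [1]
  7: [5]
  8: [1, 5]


Visit 0, enqueue [1, 5]
Visit 1, enqueue [6, 8]
Visit 5, enqueue [2, 3, 7]
Visit 6, enqueue []
Visit 8, enqueue []
Visit 2, enqueue []
Visit 3, enqueue [4]
Visit 7, enqueue []
Visit 4, enqueue []

BFS order: [0, 1, 5, 6, 8, 2, 3, 7, 4]


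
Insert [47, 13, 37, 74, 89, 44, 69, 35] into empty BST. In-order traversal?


Insert 47: root
Insert 13: L from 47
Insert 37: L from 47 -> R from 13
Insert 74: R from 47
Insert 89: R from 47 -> R from 74
Insert 44: L from 47 -> R from 13 -> R from 37
Insert 69: R from 47 -> L from 74
Insert 35: L from 47 -> R from 13 -> L from 37

In-order: [13, 35, 37, 44, 47, 69, 74, 89]


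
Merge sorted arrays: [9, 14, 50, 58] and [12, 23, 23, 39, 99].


Take 9 from A
Take 12 from B
Take 14 from A
Take 23 from B
Take 23 from B
Take 39 from B
Take 50 from A
Take 58 from A

Merged: [9, 12, 14, 23, 23, 39, 50, 58, 99]


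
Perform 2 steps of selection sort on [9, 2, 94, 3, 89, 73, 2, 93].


Initial: [9, 2, 94, 3, 89, 73, 2, 93]
Step 1: min=2 at 1
  Swap: [2, 9, 94, 3, 89, 73, 2, 93]
Step 2: min=2 at 6
  Swap: [2, 2, 94, 3, 89, 73, 9, 93]

After 2 steps: [2, 2, 94, 3, 89, 73, 9, 93]


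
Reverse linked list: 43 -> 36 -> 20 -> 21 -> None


Step 1: curr=43, set curr.next=prev(None) | reversed so far: 43
Step 2: curr=36, set curr.next=prev(43) | reversed so far: 36 -> 43
Step 3: curr=20, set curr.next=prev(36) | reversed so far: 20 -> 36 -> 43
Step 4: curr=21, set curr.next=prev(20) | reversed so far: 21 -> 20 -> 36 -> 43

21 -> 20 -> 36 -> 43 -> None


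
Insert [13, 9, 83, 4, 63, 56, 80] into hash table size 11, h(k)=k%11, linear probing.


Insert 13: h=2 -> slot 2
Insert 9: h=9 -> slot 9
Insert 83: h=6 -> slot 6
Insert 4: h=4 -> slot 4
Insert 63: h=8 -> slot 8
Insert 56: h=1 -> slot 1
Insert 80: h=3 -> slot 3

Table: [None, 56, 13, 80, 4, None, 83, None, 63, 9, None]


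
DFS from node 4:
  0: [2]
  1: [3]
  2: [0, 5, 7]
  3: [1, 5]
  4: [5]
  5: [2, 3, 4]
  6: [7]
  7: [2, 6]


Visit 4, push [5]
Visit 5, push [3, 2]
Visit 2, push [7, 0]
Visit 0, push []
Visit 7, push [6]
Visit 6, push []
Visit 3, push [1]
Visit 1, push []

DFS order: [4, 5, 2, 0, 7, 6, 3, 1]


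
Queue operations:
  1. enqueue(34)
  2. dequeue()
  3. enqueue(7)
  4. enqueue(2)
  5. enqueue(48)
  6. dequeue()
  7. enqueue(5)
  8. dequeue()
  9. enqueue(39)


enqueue(34) -> [34]
dequeue()->34, []
enqueue(7) -> [7]
enqueue(2) -> [7, 2]
enqueue(48) -> [7, 2, 48]
dequeue()->7, [2, 48]
enqueue(5) -> [2, 48, 5]
dequeue()->2, [48, 5]
enqueue(39) -> [48, 5, 39]

Final queue: [48, 5, 39]


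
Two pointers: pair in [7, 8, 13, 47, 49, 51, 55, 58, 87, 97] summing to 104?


lo=0(7)+hi=9(97)=104

Yes: 7+97=104


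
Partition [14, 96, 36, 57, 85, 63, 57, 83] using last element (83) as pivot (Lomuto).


Pivot: 83
  14 <= 83: advance i (no swap)
  36 <= 83: swap -> [14, 36, 96, 57, 85, 63, 57, 83]
  57 <= 83: swap -> [14, 36, 57, 96, 85, 63, 57, 83]
  63 <= 83: swap -> [14, 36, 57, 63, 85, 96, 57, 83]
  57 <= 83: swap -> [14, 36, 57, 63, 57, 96, 85, 83]
Place pivot at 5: [14, 36, 57, 63, 57, 83, 85, 96]

Partitioned: [14, 36, 57, 63, 57, 83, 85, 96]


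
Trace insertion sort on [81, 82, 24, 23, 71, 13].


Initial: [81, 82, 24, 23, 71, 13]
Insert 82: [81, 82, 24, 23, 71, 13]
Insert 24: [24, 81, 82, 23, 71, 13]
Insert 23: [23, 24, 81, 82, 71, 13]
Insert 71: [23, 24, 71, 81, 82, 13]
Insert 13: [13, 23, 24, 71, 81, 82]

Sorted: [13, 23, 24, 71, 81, 82]


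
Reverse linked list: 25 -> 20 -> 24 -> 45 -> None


Step 1: curr=25, set curr.next=prev(None) | reversed so far: 25
Step 2: curr=20, set curr.next=prev(25) | reversed so far: 20 -> 25
Step 3: curr=24, set curr.next=prev(20) | reversed so far: 24 -> 20 -> 25
Step 4: curr=45, set curr.next=prev(24) | reversed so far: 45 -> 24 -> 20 -> 25

45 -> 24 -> 20 -> 25 -> None


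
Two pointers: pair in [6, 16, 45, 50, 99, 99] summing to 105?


lo=0(6)+hi=5(99)=105

Yes: 6+99=105


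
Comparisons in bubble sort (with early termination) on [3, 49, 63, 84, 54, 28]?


Algorithm: bubble sort (with early termination)
Input: [3, 49, 63, 84, 54, 28]
Sorted: [3, 28, 49, 54, 63, 84]

15


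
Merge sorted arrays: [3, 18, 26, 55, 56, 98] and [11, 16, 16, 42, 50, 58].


Take 3 from A
Take 11 from B
Take 16 from B
Take 16 from B
Take 18 from A
Take 26 from A
Take 42 from B
Take 50 from B
Take 55 from A
Take 56 from A
Take 58 from B

Merged: [3, 11, 16, 16, 18, 26, 42, 50, 55, 56, 58, 98]


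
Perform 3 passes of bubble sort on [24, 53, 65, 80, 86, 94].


Initial: [24, 53, 65, 80, 86, 94]
Pass 1: [24, 53, 65, 80, 86, 94] (0 swaps)
Pass 2: [24, 53, 65, 80, 86, 94] (0 swaps)
Pass 3: [24, 53, 65, 80, 86, 94] (0 swaps)

After 3 passes: [24, 53, 65, 80, 86, 94]


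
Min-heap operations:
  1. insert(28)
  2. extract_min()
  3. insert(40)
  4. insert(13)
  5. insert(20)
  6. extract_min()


insert(28) -> [28]
extract_min()->28, []
insert(40) -> [40]
insert(13) -> [13, 40]
insert(20) -> [13, 40, 20]
extract_min()->13, [20, 40]

Final heap: [20, 40]


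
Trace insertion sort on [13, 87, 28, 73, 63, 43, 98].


Initial: [13, 87, 28, 73, 63, 43, 98]
Insert 87: [13, 87, 28, 73, 63, 43, 98]
Insert 28: [13, 28, 87, 73, 63, 43, 98]
Insert 73: [13, 28, 73, 87, 63, 43, 98]
Insert 63: [13, 28, 63, 73, 87, 43, 98]
Insert 43: [13, 28, 43, 63, 73, 87, 98]
Insert 98: [13, 28, 43, 63, 73, 87, 98]

Sorted: [13, 28, 43, 63, 73, 87, 98]


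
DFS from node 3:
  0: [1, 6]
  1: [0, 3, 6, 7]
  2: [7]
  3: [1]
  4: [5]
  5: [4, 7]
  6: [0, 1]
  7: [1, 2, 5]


Visit 3, push [1]
Visit 1, push [7, 6, 0]
Visit 0, push [6]
Visit 6, push []
Visit 7, push [5, 2]
Visit 2, push []
Visit 5, push [4]
Visit 4, push []

DFS order: [3, 1, 0, 6, 7, 2, 5, 4]


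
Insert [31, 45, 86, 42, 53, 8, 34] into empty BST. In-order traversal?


Insert 31: root
Insert 45: R from 31
Insert 86: R from 31 -> R from 45
Insert 42: R from 31 -> L from 45
Insert 53: R from 31 -> R from 45 -> L from 86
Insert 8: L from 31
Insert 34: R from 31 -> L from 45 -> L from 42

In-order: [8, 31, 34, 42, 45, 53, 86]


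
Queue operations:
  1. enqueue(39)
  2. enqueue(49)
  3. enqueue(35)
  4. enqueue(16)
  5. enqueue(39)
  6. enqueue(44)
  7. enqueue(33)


enqueue(39) -> [39]
enqueue(49) -> [39, 49]
enqueue(35) -> [39, 49, 35]
enqueue(16) -> [39, 49, 35, 16]
enqueue(39) -> [39, 49, 35, 16, 39]
enqueue(44) -> [39, 49, 35, 16, 39, 44]
enqueue(33) -> [39, 49, 35, 16, 39, 44, 33]

Final queue: [39, 49, 35, 16, 39, 44, 33]


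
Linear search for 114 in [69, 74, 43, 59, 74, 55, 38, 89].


i=0: 69!=114
i=1: 74!=114
i=2: 43!=114
i=3: 59!=114
i=4: 74!=114
i=5: 55!=114
i=6: 38!=114
i=7: 89!=114

Not found, 8 comps


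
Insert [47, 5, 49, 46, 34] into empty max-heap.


Insert 47: [47]
Insert 5: [47, 5]
Insert 49: [49, 5, 47]
Insert 46: [49, 46, 47, 5]
Insert 34: [49, 46, 47, 5, 34]

Final heap: [49, 46, 47, 5, 34]


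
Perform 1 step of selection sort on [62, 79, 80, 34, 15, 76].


Initial: [62, 79, 80, 34, 15, 76]
Step 1: min=15 at 4
  Swap: [15, 79, 80, 34, 62, 76]

After 1 step: [15, 79, 80, 34, 62, 76]


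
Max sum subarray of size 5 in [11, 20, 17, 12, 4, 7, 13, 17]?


[0:5]: 64
[1:6]: 60
[2:7]: 53
[3:8]: 53

Max: 64 at [0:5]


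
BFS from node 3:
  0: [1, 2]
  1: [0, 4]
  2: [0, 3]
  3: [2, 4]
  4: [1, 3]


Visit 3, enqueue [2, 4]
Visit 2, enqueue [0]
Visit 4, enqueue [1]
Visit 0, enqueue []
Visit 1, enqueue []

BFS order: [3, 2, 4, 0, 1]


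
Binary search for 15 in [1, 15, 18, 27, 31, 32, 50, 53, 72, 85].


Step 1: lo=0, hi=9, mid=4, val=31
Step 2: lo=0, hi=3, mid=1, val=15

Found at index 1


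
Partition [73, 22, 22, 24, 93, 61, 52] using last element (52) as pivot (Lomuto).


Pivot: 52
  22 <= 52: swap -> [22, 73, 22, 24, 93, 61, 52]
  22 <= 52: swap -> [22, 22, 73, 24, 93, 61, 52]
  24 <= 52: swap -> [22, 22, 24, 73, 93, 61, 52]
Place pivot at 3: [22, 22, 24, 52, 93, 61, 73]

Partitioned: [22, 22, 24, 52, 93, 61, 73]


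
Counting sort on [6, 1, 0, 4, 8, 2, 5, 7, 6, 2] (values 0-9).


Input: [6, 1, 0, 4, 8, 2, 5, 7, 6, 2]
Counts: [1, 1, 2, 0, 1, 1, 2, 1, 1, 0]

Sorted: [0, 1, 2, 2, 4, 5, 6, 6, 7, 8]


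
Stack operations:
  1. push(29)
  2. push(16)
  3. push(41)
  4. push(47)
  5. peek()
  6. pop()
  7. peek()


push(29) -> [29]
push(16) -> [29, 16]
push(41) -> [29, 16, 41]
push(47) -> [29, 16, 41, 47]
peek()->47
pop()->47, [29, 16, 41]
peek()->41

Final stack: [29, 16, 41]


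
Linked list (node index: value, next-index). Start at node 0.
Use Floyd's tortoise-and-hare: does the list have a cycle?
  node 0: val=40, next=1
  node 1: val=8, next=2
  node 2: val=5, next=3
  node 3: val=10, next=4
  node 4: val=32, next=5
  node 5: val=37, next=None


Floyd's tortoise (slow, +1) and hare (fast, +2):
  init: slow=0, fast=0
  step 1: slow=1, fast=2
  step 2: slow=2, fast=4
  step 3: fast 4->5->None, no cycle

Cycle: no


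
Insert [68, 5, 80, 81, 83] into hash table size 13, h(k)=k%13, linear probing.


Insert 68: h=3 -> slot 3
Insert 5: h=5 -> slot 5
Insert 80: h=2 -> slot 2
Insert 81: h=3, 1 probes -> slot 4
Insert 83: h=5, 1 probes -> slot 6

Table: [None, None, 80, 68, 81, 5, 83, None, None, None, None, None, None]


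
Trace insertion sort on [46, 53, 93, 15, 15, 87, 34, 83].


Initial: [46, 53, 93, 15, 15, 87, 34, 83]
Insert 53: [46, 53, 93, 15, 15, 87, 34, 83]
Insert 93: [46, 53, 93, 15, 15, 87, 34, 83]
Insert 15: [15, 46, 53, 93, 15, 87, 34, 83]
Insert 15: [15, 15, 46, 53, 93, 87, 34, 83]
Insert 87: [15, 15, 46, 53, 87, 93, 34, 83]
Insert 34: [15, 15, 34, 46, 53, 87, 93, 83]
Insert 83: [15, 15, 34, 46, 53, 83, 87, 93]

Sorted: [15, 15, 34, 46, 53, 83, 87, 93]


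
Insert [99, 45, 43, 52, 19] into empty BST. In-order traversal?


Insert 99: root
Insert 45: L from 99
Insert 43: L from 99 -> L from 45
Insert 52: L from 99 -> R from 45
Insert 19: L from 99 -> L from 45 -> L from 43

In-order: [19, 43, 45, 52, 99]


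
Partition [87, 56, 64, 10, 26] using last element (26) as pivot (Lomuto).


Pivot: 26
  10 <= 26: swap -> [10, 56, 64, 87, 26]
Place pivot at 1: [10, 26, 64, 87, 56]

Partitioned: [10, 26, 64, 87, 56]


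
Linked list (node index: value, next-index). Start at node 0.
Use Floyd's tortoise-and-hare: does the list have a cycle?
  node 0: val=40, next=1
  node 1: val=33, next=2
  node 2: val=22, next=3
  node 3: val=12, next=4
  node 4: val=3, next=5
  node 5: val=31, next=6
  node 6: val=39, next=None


Floyd's tortoise (slow, +1) and hare (fast, +2):
  init: slow=0, fast=0
  step 1: slow=1, fast=2
  step 2: slow=2, fast=4
  step 3: slow=3, fast=6
  step 4: fast -> None, no cycle

Cycle: no


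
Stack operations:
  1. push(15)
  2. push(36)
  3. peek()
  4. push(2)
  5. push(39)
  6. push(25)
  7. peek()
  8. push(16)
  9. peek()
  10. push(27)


push(15) -> [15]
push(36) -> [15, 36]
peek()->36
push(2) -> [15, 36, 2]
push(39) -> [15, 36, 2, 39]
push(25) -> [15, 36, 2, 39, 25]
peek()->25
push(16) -> [15, 36, 2, 39, 25, 16]
peek()->16
push(27) -> [15, 36, 2, 39, 25, 16, 27]

Final stack: [15, 36, 2, 39, 25, 16, 27]
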